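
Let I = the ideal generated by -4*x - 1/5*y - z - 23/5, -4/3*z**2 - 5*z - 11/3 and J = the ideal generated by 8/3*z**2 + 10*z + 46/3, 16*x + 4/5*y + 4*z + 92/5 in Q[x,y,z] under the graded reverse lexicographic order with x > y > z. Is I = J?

For a fixed monomial order, each ideal has a unique reduced Gröbner basis; comparing bases decides equality.
Buchberger on the first generating set:
f_1 = -4*x - 1/5*y - z - 23/5, LT = x.
f_2 = -4/3*z**2 - 5*z - 11/3, LT = z**2.

The S-polynomials (S(f_1,f_2)) all reduce to 0 modulo the current basis, so we have a Gröbner basis.
Inter-reduce: drop elements whose leading term is divisible by another's, tail-reduce, and make monic.
Reduced Gröbner basis: {z**2 + 15/4*z + 11/4, x + 1/20*y + 1/4*z + 23/20}.

Buchberger on the second generating set:
h_1 = 8/3*z**2 + 10*z + 46/3, LT = z**2.
h_2 = 16*x + 4/5*y + 4*z + 92/5, LT = x.

The S-polynomials (S(h_1,h_2)) all reduce to 0 modulo the current basis, so we have a Gröbner basis.
Inter-reduce: drop elements whose leading term is divisible by another's, tail-reduce, and make monic.
Reduced Gröbner basis: {z**2 + 15/4*z + 23/4, x + 1/20*y + 1/4*z + 23/20}.

The bases are distinct; the ideals are different.
The choice of monomial ordering does not affect the verdict — as long as both bases are computed under the same ordering, their equality decides ideal equality.

No, the ideals differ.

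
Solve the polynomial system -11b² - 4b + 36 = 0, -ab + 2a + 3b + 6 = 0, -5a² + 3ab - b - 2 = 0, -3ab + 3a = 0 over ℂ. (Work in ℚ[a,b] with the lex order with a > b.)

{(0, -2)}

Compute a lex Gröbner basis by Buchberger's algorithm.
f_1 = -11b² - 4b + 36, LT = b².
f_2 = -ab + 2a + 3b + 6, LT = ab.
f_3 = -5a² + 3ab - b - 2, LT = a².
f_4 = -3ab + 3a, LT = ab.

S(f_1,f_2): lcm = ab². S = 26/11ab - 36/11a + 3b² + 6b.
  leading term ab: subtract (-26/11)·f_2 from 26/11ab - 36/11a + 3b² + 6b → 16/11a + 3b² + 144/11b + 156/11
  leading term a: no divisor's leading term divides it; move 16/11a to the remainder.
  leading term b²: subtract (-3/11)·f_1 from 3b² + 144/11b + 156/11 → 12b + 24
  leading term b: no divisor's leading term divides it; move 12b to the remainder.
  leading term 1: no divisor's leading term divides it; move 24 to the remainder.
  remainder 16/11a + 12b + 24 ≠ 0; add h_5 = 16/11a + 12b + 24 to the basis.

S(f_1,f_4): lcm = ab². S = 15/11ab - 36/11a.
  leading term ab: subtract (-15/11)·f_2 from 15/11ab - 36/11a → -6/11a + 45/11b + 90/11
  leading term a: subtract (-⅜)·h_5 from -6/11a + 45/11b + 90/11 → 189/22b + 189/11
  leading term b: no divisor's leading term divides it; move 189/22b to the remainder.
  leading term 1: no divisor's leading term divides it; move 189/11 to the remainder.
  remainder 189/22b + 189/11 ≠ 0; add h_6 = 189/22b + 189/11 to the basis.

The other S-polynomials (S(f_1,f_3), S(f_2,f_3), S(f_2,f_4), S(f_3,f_4), S(f_1,h_5), S(f_2,h_5), S(f_3,h_5), S(f_4,h_5), S(f_1,h_6), S(f_2,h_6), S(f_3,h_6), S(f_4,h_6), S(h_5,h_6)) all reduce to 0 modulo the current basis, so we have a Gröbner basis.
Inter-reduce: drop elements whose leading term is divisible by another's, tail-reduce, and make monic.
Reduced Gröbner basis: {a, b + 2}.

A lex Gröbner basis eliminates variables successively. Here b + 2 depends only on b, with roots {-2}; lifting each root through the earlier basis elements recovers the full solutions.
  b = -2: the earlier basis element becomes a = 0, giving a = 0 — point (0, -2).
Substituting each solution back into the original system confirms all equations vanish.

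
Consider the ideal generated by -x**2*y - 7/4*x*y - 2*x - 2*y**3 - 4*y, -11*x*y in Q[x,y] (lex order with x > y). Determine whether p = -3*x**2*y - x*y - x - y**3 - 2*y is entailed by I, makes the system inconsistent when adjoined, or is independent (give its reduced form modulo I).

First compute the reduced Gröbner basis of I by Buchberger's algorithm.
f_1 = -x**2*y - 7/4*x*y - 2*x - 2*y**3 - 4*y, LT = x**2*y.
f_2 = -11*x*y, LT = x*y.

S(f_1,f_2): lcm = x**2*y. S = 7/4*x*y + 2*x + 2*y**3 + 4*y.
  leading term x*y: subtract (-7/44)·f_2 from 7/4*x*y + 2*x + 2*y**3 + 4*y → 2*x + 2*y**3 + 4*y
  leading term x: no divisor's leading term divides it; move 2*x to the remainder.
  leading term y**3: no divisor's leading term divides it; move 2*y**3 to the remainder.
  leading term y: no divisor's leading term divides it; move 4*y to the remainder.
  remainder 2*x + 2*y**3 + 4*y ≠ 0; add h_3 = 2*x + 2*y**3 + 4*y to the basis.

S(f_2,h_3): lcm = x*y. S = -y**4 - 2*y**2.
  leading term y**4: no divisor's leading term divides it; move -y**4 to the remainder.
  leading term y**2: no divisor's leading term divides it; move -2*y**2 to the remainder.
  remainder -y**4 - 2*y**2 ≠ 0; add h_4 = -y**4 - 2*y**2 to the basis.

The other S-polynomials (S(f_1,h_3), S(f_1,h_4), S(f_2,h_4), S(h_3,h_4)) all reduce to 0 modulo the current basis, so we have a Gröbner basis.
Inter-reduce: drop elements whose leading term is divisible by another's, tail-reduce, and make monic.
Reduced Gröbner basis: {x + y**3 + 2*y, y**4 + 2*y**2}.
Label its elements g_1 = x + y**3 + 2*y, g_2 = y**4 + 2*y**2.

Reduce p = -3*x**2*y - x*y - x - y**3 - 2*y modulo G:
  leading term x**2*y: subtract (-3*x*y)·g_1 from -3*x**2*y - x*y - x - y**3 - 2*y → 3*x*y**4 + 6*x*y**2 - x*y - x - y**3 - 2*y
  leading term x*y**4: subtract (3*y**4)·g_1 from 3*x*y**4 + 6*x*y**2 - x*y - x - y**3 - 2*y → 6*x*y**2 - x*y - x - 3*y**7 - 6*y**5 - y**3 - 2*y
  leading term x*y**2: subtract (6*y**2)·g_1 from 6*x*y**2 - x*y - x - 3*y**7 - 6*y**5 - y**3 - 2*y → -x*y - x - 3*y**7 - 12*y**5 - 13*y**3 - 2*y
  leading term x*y: subtract (-y)·g_1 from -x*y - x - 3*y**7 - 12*y**5 - 13*y**3 - 2*y → -x - 3*y**7 - 12*y**5 + y**4 - 13*y**3 + 2*y**2 - 2*y
  leading term x: subtract (-1)·g_1 from -x - 3*y**7 - 12*y**5 + y**4 - 13*y**3 + 2*y**2 - 2*y → -3*y**7 - 12*y**5 + y**4 - 12*y**3 + 2*y**2
  leading term y**7: subtract (-3*y**3)·g_2 from -3*y**7 - 12*y**5 + y**4 - 12*y**3 + 2*y**2 → -6*y**5 + y**4 - 12*y**3 + 2*y**2
  leading term y**5: subtract (-6*y)·g_2 from -6*y**5 + y**4 - 12*y**3 + 2*y**2 → y**4 + 2*y**2
  leading term y**4: subtract (1)·g_2 from y**4 + 2*y**2 → 0
  normal form = 0.
Since the normal form is 0, p ∈ I.

-3*x**2*y - x*y - x - y**3 - 2*y lies in I (it reduces to 0).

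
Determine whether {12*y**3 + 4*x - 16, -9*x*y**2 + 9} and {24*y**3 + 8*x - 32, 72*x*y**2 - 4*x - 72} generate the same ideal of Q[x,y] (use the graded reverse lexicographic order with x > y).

Since reduced Gröbner bases are canonical representatives of ideals under a given ordering, it suffices to compute and compare them.
Buchberger on the first generating set:
f_1 = 12*y**3 + 4*x - 16, LT = y**3.
f_2 = -9*x*y**2 + 9, LT = x*y**2.

S(f_1,f_2): lcm = x*y**3. S = 1/3*x**2 - 4/3*x + y.
  reduce S modulo (f_1, f_2):
  remainder 1/3*x**2 - 4/3*x + y ≠ 0; add g_3 = 1/3*x**2 - 4/3*x + y to the basis.

The other S-polynomials (S(f_1,g_3), S(f_2,g_3)) all reduce to 0 modulo the current basis, so we have a Gröbner basis.
Inter-reduce: drop elements whose leading term is divisible by another's, tail-reduce, and make monic.
Reduced Gröbner basis: {x*y**2 - 1, y**3 + 1/3*x - 4/3, x**2 - 4*x + 3*y}.

Buchberger on the second generating set:
h_1 = 24*y**3 + 8*x - 32, LT = y**3.
h_2 = 72*x*y**2 - 4*x - 72, LT = x*y**2.

S(h_1,h_2): lcm = x*y**3. S = 1/3*x**2 + 1/18*x*y - 4/3*x + y.
  reduce S modulo (h_1, h_2):
  remainder 1/3*x**2 + 1/18*x*y - 4/3*x + y ≠ 0; add k_3 = 1/3*x**2 + 1/18*x*y - 4/3*x + y to the basis.

The other S-polynomials (S(h_1,k_3), S(h_2,k_3)) all reduce to 0 modulo the current basis, so we have a Gröbner basis.
Inter-reduce: drop elements whose leading term is divisible by another's, tail-reduce, and make monic.
Reduced Gröbner basis: {x*y**2 - 1/18*x - 1, y**3 + 1/3*x - 4/3, x**2 + 1/6*x*y - 4*x + 3*y}.

The bases are distinct; the ideals are different.

No, the ideals differ.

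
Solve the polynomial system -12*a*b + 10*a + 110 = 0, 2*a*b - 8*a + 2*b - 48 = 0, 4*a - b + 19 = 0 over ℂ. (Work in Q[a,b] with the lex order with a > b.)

{(-5, -1)}

Compute a lex Gröbner basis by Buchberger's algorithm.
f_1 = -12*a*b + 10*a + 110, LT = a*b.
f_2 = 2*a*b - 8*a + 2*b - 48, LT = a*b.
f_3 = 4*a - b + 19, LT = a.

S(f_1,f_2): lcm = a*b. S = 19/6*a - b + 89/6.
  leading term a: subtract (19/24)·f_3 from 19/6*a - b + 89/6 → -5/24*b - 5/24
  leading term b: no divisor's leading term divides it; move -5/24*b to the remainder.
  leading term 1: no divisor's leading term divides it; move -5/24 to the remainder.
  remainder -5/24*b - 5/24 ≠ 0; add h_4 = -5/24*b - 5/24 to the basis.

The other S-polynomials (S(f_1,f_3), S(f_2,f_3), S(f_1,h_4), S(f_2,h_4), S(f_3,h_4)) all reduce to 0 modulo the current basis, so we have a Gröbner basis.
Inter-reduce: drop elements whose leading term is divisible by another's, tail-reduce, and make monic.
Reduced Gröbner basis: {a + 5, b + 1}.

Since the basis is lex-ordered, b + 1 is univariate in b. Its roots are {-1}. Back-substituting each root into the other basis elements fixes the other coordinates.
  b = -1: the earlier basis element becomes a + 5 = 0, giving a = -5 — point (-5, -1).
A lex Gröbner basis triangularizes the system, enabling back-substitution.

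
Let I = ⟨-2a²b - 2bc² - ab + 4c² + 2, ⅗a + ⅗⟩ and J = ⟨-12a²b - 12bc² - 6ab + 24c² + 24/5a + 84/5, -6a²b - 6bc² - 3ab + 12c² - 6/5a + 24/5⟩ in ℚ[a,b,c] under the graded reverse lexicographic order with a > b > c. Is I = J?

Two ideals are equal iff their reduced Gröbner bases coincide (the reduced basis is unique for a fixed ordering).
Buchberger on the first generating set:
f_1 = -2a²b - 2bc² - ab + 4c² + 2, LT = a²b.
f_2 = ⅗a + ⅗, LT = a.

S(f_1,f_2): lcm = a²b. S = bc² - ½ab - 2c² - 1.
  leading term bc²: no divisor's leading term divides it; move bc² to the remainder.
  leading term ab: subtract (-⅚b)·f_2 from -½ab - 2c² - 1 → -2c² + ½b - 1
  leading term c²: no divisor's leading term divides it; move -2c² to the remainder.
  leading term b: no divisor's leading term divides it; move ½b to the remainder.
  leading term 1: no divisor's leading term divides it; move -1 to the remainder.
  remainder bc² - 2c² + ½b - 1 ≠ 0; add g_3 = bc² - 2c² + ½b - 1 to the basis.

The other S-polynomials (S(f_1,g_3), S(f_2,g_3)) all reduce to 0 modulo the current basis, so we have a Gröbner basis.
Inter-reduce: drop elements whose leading term is divisible by another's, tail-reduce, and make monic.
Reduced Gröbner basis: {bc² - 2c² + ½b - 1, a + 1}.

Buchberger on the second generating set:
h_1 = -12a²b - 12bc² - 6ab + 24c² + 24/5a + 84/5, LT = a²b.
h_2 = -6a²b - 6bc² - 3ab + 12c² - 6/5a + 24/5, LT = a²b.

S(h_1,h_2): lcm = a²b. S = -⅗a - ⅗.
  leading term a: no divisor's leading term divides it; move -⅗a to the remainder.
  leading term 1: no divisor's leading term divides it; move -⅗ to the remainder.
  remainder -⅗a - ⅗ ≠ 0; add k_3 = -⅗a - ⅗ to the basis.

S(h_1,k_3): lcm = a²b. S = bc² - ½ab - 2c² - ⅖a - 7/5.
  leading term bc²: no divisor's leading term divides it; move bc² to the remainder.
  leading term ab: subtract (⅚b)·k_3 from -½ab - 2c² - ⅖a - 7/5 → -2c² - ⅖a + ½b - 7/5
  leading term c²: no divisor's leading term divides it; move -2c² to the remainder.
  leading term a: subtract (⅔)·k_3 from -⅖a + ½b - 7/5 → ½b - 1
  leading term b: no divisor's leading term divides it; move ½b to the remainder.
  leading term 1: no divisor's leading term divides it; move -1 to the remainder.
  remainder bc² - 2c² + ½b - 1 ≠ 0; add k_4 = bc² - 2c² + ½b - 1 to the basis.

The other S-polynomials (S(h_2,k_3), S(h_1,k_4), S(h_2,k_4), S(k_3,k_4)) all reduce to 0 modulo the current basis, so we have a Gröbner basis.
Inter-reduce: drop elements whose leading term is divisible by another's, tail-reduce, and make monic.
Reduced Gröbner basis: {bc² - 2c² + ½b - 1, a + 1}.

Same reduced basis, so the two generating sets span the same ideal.

Yes, the ideals are equal.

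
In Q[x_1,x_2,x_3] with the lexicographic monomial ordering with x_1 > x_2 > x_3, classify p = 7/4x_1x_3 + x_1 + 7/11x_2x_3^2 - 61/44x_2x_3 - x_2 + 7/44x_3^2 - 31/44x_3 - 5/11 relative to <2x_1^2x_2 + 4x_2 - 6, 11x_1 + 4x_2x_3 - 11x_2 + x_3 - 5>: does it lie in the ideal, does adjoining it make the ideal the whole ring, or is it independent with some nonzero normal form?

7/4x_1x_3 + x_1 + 7/11x_2x_3^2 - 61/44x_2x_3 - x_2 + 7/44x_3^2 - 31/44x_3 - 5/11 lies in I (it reduces to 0).

First compute the reduced Gröbner basis of I by Buchberger's algorithm.
f_1 = 2x_1^2x_2 + 4x_2 - 6, LT = x_1^2x_2.
f_2 = 11x_1 + 4x_2x_3 - 11x_2 + x_3 - 5, LT = x_1.

S(f_1,f_2): lcm = x_1^2x_2. S = -4/11x_1x_2^2x_3 + x_1x_2^2 - 1/11x_1x_2x_3 + 5/11x_1x_2 + 2x_2 - 3.
  leading term x_1x_2^2x_3: subtract (-4/121x_2^2x_3)·f_2 from -4/11x_1x_2^2x_3 + x_1x_2^2 - 1/11x_1x_2x_3 + 5/11x_1x_2 + 2x_2 - 3 → x_1x_2^2 - 1/11x_1x_2x_3 + 5/11x_1x_2 + 16/121x_2^3x_3^2 - 4/11x_2^3x_3 + 4/121x_2^2x_3^2 - 20/121x_2^2x_3 + 2x_2 - 3
  leading term x_1x_2^2: subtract (1/11x_2^2)·f_2 from x_1x_2^2 - 1/11x_1x_2x_3 + 5/11x_1x_2 + 16/121x_2^3x_3^2 - 4/11x_2^3x_3 + 4/121x_2^2x_3^2 - 20/121x_2^2x_3 + 2x_2 - 3 → -1/11x_1x_2x_3 + 5/11x_1x_2 + 16/121x_2^3x_3^2 - 8/11x_2^3x_3 + x_2^3 + 4/121x_2^2x_3^2 - 31/121x_2^2x_3 + 5/11x_2^2 + 2x_2 - 3
  leading term x_1x_2x_3: subtract (-1/121x_2x_3)·f_2 from -1/11x_1x_2x_3 + 5/11x_1x_2 + 16/121x_2^3x_3^2 - 8/11x_2^3x_3 + x_2^3 + 4/121x_2^2x_3^2 - 31/121x_2^2x_3 + 5/11x_2^2 + 2x_2 - 3 → 5/11x_1x_2 + 16/121x_2^3x_3^2 - 8/11x_2^3x_3 + x_2^3 + 8/121x_2^2x_3^2 - 42/121x_2^2x_3 + 5/11x_2^2 + 1/121x_2x_3^2 - 5/121x_2x_3 + 2x_2 - 3
  leading term x_1x_2: subtract (5/121x_2)·f_2 from 5/11x_1x_2 + 16/121x_2^3x_3^2 - 8/11x_2^3x_3 + x_2^3 + 8/121x_2^2x_3^2 - 42/121x_2^2x_3 + 5/11x_2^2 + 1/121x_2x_3^2 - 5/121x_2x_3 + 2x_2 - 3 → 16/121x_2^3x_3^2 - 8/11x_2^3x_3 + x_2^3 + 8/121x_2^2x_3^2 - 62/121x_2^2x_3 + 10/11x_2^2 + 1/121x_2x_3^2 - 10/121x_2x_3 + 267/121x_2 - 3
  leading term x_2^3x_3^2: no divisor's leading term divides it; move 16/121x_2^3x_3^2 to the remainder.
  leading term x_2^3x_3: no divisor's leading term divides it; move -8/11x_2^3x_3 to the remainder.
  leading term x_2^3: no divisor's leading term divides it; move x_2^3 to the remainder.
  leading term x_2^2x_3^2: no divisor's leading term divides it; move 8/121x_2^2x_3^2 to the remainder.
  leading term x_2^2x_3: no divisor's leading term divides it; move -62/121x_2^2x_3 to the remainder.
  leading term x_2^2: no divisor's leading term divides it; move 10/11x_2^2 to the remainder.
  leading term x_2x_3^2: no divisor's leading term divides it; move 1/121x_2x_3^2 to the remainder.
  leading term x_2x_3: no divisor's leading term divides it; move -10/121x_2x_3 to the remainder.
  leading term x_2: no divisor's leading term divides it; move 267/121x_2 to the remainder.
  leading term 1: no divisor's leading term divides it; move -3 to the remainder.
  remainder 16/121x_2^3x_3^2 - 8/11x_2^3x_3 + x_2^3 + 8/121x_2^2x_3^2 - 62/121x_2^2x_3 + 10/11x_2^2 + 1/121x_2x_3^2 - 10/121x_2x_3 + 267/121x_2 - 3 ≠ 0; add h_3 = 16/121x_2^3x_3^2 - 8/11x_2^3x_3 + x_2^3 + 8/121x_2^2x_3^2 - 62/121x_2^2x_3 + 10/11x_2^2 + 1/121x_2x_3^2 - 10/121x_2x_3 + 267/121x_2 - 3 to the basis.

The other S-polynomials (S(f_1,h_3), S(f_2,h_3)) all reduce to 0 modulo the current basis, so we have a Gröbner basis.
Inter-reduce: drop elements whose leading term is divisible by another's, tail-reduce, and make monic.
Reduced Gröbner basis: {x_1 + 4/11x_2x_3 - x_2 + 1/11x_3 - 5/11, x_2^3x_3^2 - 11/2x_2^3x_3 + 121/16x_2^3 + 1/2x_2^2x_3^2 - 31/8x_2^2x_3 + 55/8x_2^2 + 1/16x_2x_3^2 - 5/8x_2x_3 + 267/16x_2 - 363/16}.
Label its elements g_1 = x_1 + 4/11x_2x_3 - x_2 + 1/11x_3 - 5/11, g_2 = x_2^3x_3^2 - 11/2x_2^3x_3 + 121/16x_2^3 + 1/2x_2^2x_3^2 - 31/8x_2^2x_3 + 55/8x_2^2 + 1/16x_2x_3^2 - 5/8x_2x_3 + 267/16x_2 - 363/16.

Reduce p = 7/4x_1x_3 + x_1 + 7/11x_2x_3^2 - 61/44x_2x_3 - x_2 + 7/44x_3^2 - 31/44x_3 - 5/11 modulo G:
  leading term x_1x_3: subtract (7/4x_3)·g_1 from 7/4x_1x_3 + x_1 + 7/11x_2x_3^2 - 61/44x_2x_3 - x_2 + 7/44x_3^2 - 31/44x_3 - 5/11 → x_1 + 4/11x_2x_3 - x_2 + 1/11x_3 - 5/11
  leading term x_1: subtract (1)·g_1 from x_1 + 4/11x_2x_3 - x_2 + 1/11x_3 - 5/11 → 0
  normal form = 0.
Since the normal form is 0, p ∈ I.

The remainder on division by a Gröbner basis is unique — it is the normal form.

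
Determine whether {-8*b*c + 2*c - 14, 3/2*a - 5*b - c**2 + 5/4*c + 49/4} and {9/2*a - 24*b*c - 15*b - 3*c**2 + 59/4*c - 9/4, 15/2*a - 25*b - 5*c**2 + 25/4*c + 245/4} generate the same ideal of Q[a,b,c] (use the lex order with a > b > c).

No, the ideals differ.

Equality of ideals is decidable: compute both reduced Gröbner bases (unique for the ordering) and check whether they agree.
Buchberger on the first generating set:
f_1 = -8*b*c + 2*c - 14, LT = b*c.
f_2 = 3/2*a - 5*b - c**2 + 5/4*c + 49/4, LT = a.

The S-polynomials (S(f_1,f_2)) all reduce to 0 modulo the current basis, so we have a Gröbner basis.
Inter-reduce: drop elements whose leading term is divisible by another's, tail-reduce, and make monic.
Reduced Gröbner basis: {a - 10/3*b - 2/3*c**2 + 5/6*c + 49/6, b*c - 1/4*c + 7/4}.

Buchberger on the second generating set:
h_1 = 9/2*a - 24*b*c - 15*b - 3*c**2 + 59/4*c - 9/4, LT = a.
h_2 = 15/2*a - 25*b - 5*c**2 + 25/4*c + 245/4, LT = a.

S(h_1,h_2): lcm = a. S = -16/3*b*c + 22/9*c - 26/3.
  reduce S modulo (h_1, h_2):
  remainder -16/3*b*c + 22/9*c - 26/3 ≠ 0; add k_3 = -16/3*b*c + 22/9*c - 26/3 to the basis.

The other S-polynomials (S(h_1,k_3), S(h_2,k_3)) all reduce to 0 modulo the current basis, so we have a Gröbner basis.
Inter-reduce: drop elements whose leading term is divisible by another's, tail-reduce, and make monic.
Reduced Gröbner basis: {a - 10/3*b - 2/3*c**2 + 5/6*c + 49/6, b*c - 11/24*c + 13/8}.

The bases are distinct; the ideals are different.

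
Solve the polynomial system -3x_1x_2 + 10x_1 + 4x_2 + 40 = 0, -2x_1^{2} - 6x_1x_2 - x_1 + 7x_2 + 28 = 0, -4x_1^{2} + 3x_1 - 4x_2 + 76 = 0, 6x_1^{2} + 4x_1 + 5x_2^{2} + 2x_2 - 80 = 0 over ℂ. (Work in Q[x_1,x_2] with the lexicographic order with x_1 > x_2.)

Compute a lex Gröbner basis by Buchberger's algorithm.
f_1 = -3x_1x_2 + 10x_1 + 4x_2 + 40, LT = x_1x_2.
f_2 = -2x_1^{2} - 6x_1x_2 - x_1 + 7x_2 + 28, LT = x_1^{2}.
f_3 = -4x_1^{2} + 3x_1 - 4x_2 + 76, LT = x_1^{2}.
f_4 = 6x_1^{2} + 4x_1 + 5x_2^{2} + 2x_2 - 80, LT = x_1^{2}.

S(f_1,f_2): lcm = x_1^{2}x_2. S = -\tfrac{10}{3}x_1^{2} - 3x_1x_2^{2} - \tfrac{11}{6}x_1x_2 - \tfrac{40}{3}x_1 + \tfrac{7}{2}x_2^{2} + 14x_2.
  reduce S modulo (f_1, f_2, f_3, f_4):
  remainder -\tfrac{160}{9}x_1 - \tfrac{1}{2}x_2^{2} - \tfrac{361}{9}x_2 - \tfrac{640}{9} ≠ 0; add h_5 = -\tfrac{160}{9}x_1 - \tfrac{1}{2}x_2^{2} - \tfrac{361}{9}x_2 - \tfrac{640}{9} to the basis.

S(f_1,f_3): lcm = x_1^{2}x_2. S = -\tfrac{10}{3}x_1^{2} - \tfrac{7}{12}x_1x_2 - \tfrac{40}{3}x_1 - x_2^{2} + 19x_2.
  reduce S modulo (f_1, f_2, f_3, f_4, h_5):
  remainder -\tfrac{199}{128}x_2^{2} - \tfrac{1575}{64}x_2 ≠ 0; add h_6 = -\tfrac{199}{128}x_2^{2} - \tfrac{1575}{64}x_2 to the basis.

S(f_1,f_4): lcm = x_1^{2}x_2. S = -\tfrac{10}{3}x_1^{2} - 2x_1x_2 - \tfrac{40}{3}x_1 - \tfrac{5}{6}x_2^{3} - \tfrac{1}{3}x_2^{2} + \tfrac{40}{3}x_2.
  reduce S modulo (f_1, f_2, f_3, f_4, h_5, h_6):
  remainder -\tfrac{25941545}{118803}x_2 ≠ 0; add h_7 = -\tfrac{25941545}{118803}x_2 to the basis.

The other S-polynomials (S(f_2,f_3), S(f_2,f_4), S(f_3,f_4), S(f_1,h_5), S(f_2,h_5), S(f_3,h_5), S(f_4,h_5), S(f_1,h_6), S(f_2,h_6), S(f_3,h_6), S(f_4,h_6), S(h_5,h_6), S(f_1,h_7), S(f_2,h_7), S(f_3,h_7), S(f_4,h_7), S(h_5,h_7), S(h_6,h_7)) all reduce to 0 modulo the current basis, so we have a Gröbner basis.
Inter-reduce: drop elements whose leading term is divisible by another's, tail-reduce, and make monic.
Reduced Gröbner basis: {x_1 + 4, x_2}.

Since the basis is lex-ordered, x_2 is univariate in x_2. Its roots are {0}. Back-substituting each root into the other basis elements fixes the other coordinates.
  x_2 = 0: the earlier basis element becomes x_1 + 4 = 0, giving x_1 = -4 — point (-4, 0).

{(-4, 0)}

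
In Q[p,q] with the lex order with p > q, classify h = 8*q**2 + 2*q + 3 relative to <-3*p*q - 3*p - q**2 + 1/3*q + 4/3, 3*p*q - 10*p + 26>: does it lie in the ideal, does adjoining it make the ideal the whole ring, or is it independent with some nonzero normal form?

First compute the reduced Gröbner basis of I by Buchberger's algorithm.
f_1 = -3*p*q - 3*p - q**2 + 1/3*q + 4/3, LT = p*q.
f_2 = 3*p*q - 10*p + 26, LT = p*q.

S(f_1,f_2): lcm = p*q. S = 13/3*p + 1/3*q**2 - 1/9*q - 82/9.
  leading term p: no divisor's leading term divides it; move 13/3*p to the remainder.
  leading term q**2: no divisor's leading term divides it; move 1/3*q**2 to the remainder.
  leading term q: no divisor's leading term divides it; move -1/9*q to the remainder.
  leading term 1: no divisor's leading term divides it; move -82/9 to the remainder.
  remainder 13/3*p + 1/3*q**2 - 1/9*q - 82/9 ≠ 0; add k_3 = 13/3*p + 1/3*q**2 - 1/9*q - 82/9 to the basis.

S(f_1,k_3): lcm = p*q. S = p - 1/13*q**3 + 14/39*q**2 + 233/117*q - 4/9.
  leading term p: subtract (3/13)·k_3 from p - 1/13*q**3 + 14/39*q**2 + 233/117*q - 4/9 → -1/13*q**3 + 11/39*q**2 + 236/117*q + 194/117
  leading term q**3: no divisor's leading term divides it; move -1/13*q**3 to the remainder.
  leading term q**2: no divisor's leading term divides it; move 11/39*q**2 to the remainder.
  leading term q: no divisor's leading term divides it; move 236/117*q to the remainder.
  leading term 1: no divisor's leading term divides it; move 194/117 to the remainder.
  remainder -1/13*q**3 + 11/39*q**2 + 236/117*q + 194/117 ≠ 0; add k_4 = -1/13*q**3 + 11/39*q**2 + 236/117*q + 194/117 to the basis.

S(f_2,k_3): lcm = p*q. S = -10/3*p - 1/13*q**3 + 1/39*q**2 + 82/39*q + 26/3.
  leading term p: subtract (-10/13)·k_3 from -10/3*p - 1/13*q**3 + 1/39*q**2 + 82/39*q + 26/3 → -1/13*q**3 + 11/39*q**2 + 236/117*q + 194/117
  leading term q**3: subtract (1)·k_4 from -1/13*q**3 + 11/39*q**2 + 236/117*q + 194/117 → 0
  remainder 0.

S(f_1,k_4): lcm = p*q**3. S = 14/3*p*q**2 + 236/9*p*q + 194/9*p + 1/3*q**4 - 1/9*q**3 - 4/9*q**2.
  leading term p*q**2: subtract (-14/9*q)·f_1 from 14/3*p*q**2 + 236/9*p*q + 194/9*p + 1/3*q**4 - 1/9*q**3 - 4/9*q**2 → 194/9*p*q + 194/9*p + 1/3*q**4 - 5/3*q**3 + 2/27*q**2 + 56/27*q
  leading term p*q: subtract (-194/27)·f_1 from 194/9*p*q + 194/9*p + 1/3*q**4 - 5/3*q**3 + 2/27*q**2 + 56/27*q → 1/3*q**4 - 5/3*q**3 - 64/9*q**2 + 362/81*q + 776/81
  leading term q**4: subtract (-13/3*q)·k_4 from 1/3*q**4 - 5/3*q**3 - 64/9*q**2 + 362/81*q + 776/81 → -4/9*q**3 + 44/27*q**2 + 944/81*q + 776/81
  leading term q**3: subtract (52/9)·k_4 from -4/9*q**3 + 44/27*q**2 + 944/81*q + 776/81 → 0
  remainder 0.

S(f_2,k_4): lcm = p*q**3. S = 1/3*p*q**2 + 236/9*p*q + 194/9*p + 26/3*q**2.
  leading term p*q**2: subtract (-1/9*q)·f_1 from 1/3*p*q**2 + 236/9*p*q + 194/9*p + 26/3*q**2 → 233/9*p*q + 194/9*p - 1/9*q**3 + 235/27*q**2 + 4/27*q
  leading term p*q: subtract (-233/27)·f_1 from 233/9*p*q + 194/9*p - 1/9*q**3 + 235/27*q**2 + 4/27*q → -13/3*p - 1/9*q**3 + 2/27*q**2 + 245/81*q + 932/81
  leading term p: subtract (-1)·k_3 from -13/3*p - 1/9*q**3 + 2/27*q**2 + 245/81*q + 932/81 → -1/9*q**3 + 11/27*q**2 + 236/81*q + 194/81
  leading term q**3: subtract (13/9)·k_4 from -1/9*q**3 + 11/27*q**2 + 236/81*q + 194/81 → 0
  remainder 0.

S(k_3,k_4): leading monomials are coprime, so the S-polynomial reduces to 0 (Buchberger's first criterion).
Every S-polynomial of the final basis reduces to 0, so we have a Gröbner basis.
Inter-reduce: drop elements whose leading term is divisible by another's, tail-reduce, and make monic.
Reduced Gröbner basis: {p + 1/13*q**2 - 1/39*q - 82/39, q**3 - 11/3*q**2 - 236/9*q - 194/9}.
Label its elements g_1 = p + 1/13*q**2 - 1/39*q - 82/39, g_2 = q**3 - 11/3*q**2 - 236/9*q - 194/9.

Reduce h = 8*q**2 + 2*q + 3 modulo G:
  leading term q**2: no divisor's leading term divides it; move 8*q**2 to the remainder.
  leading term q: no divisor's leading term divides it; move 2*q to the remainder.
  leading term 1: no divisor's leading term divides it; move 3 to the remainder.
  normal form = 8*q**2 + 2*q + 3.
The normal form is nonzero, so h ∉ I. Since h minus its normal form lies in I, I + (h) = I + (r) where r = 8*q**2 + 2*q + 3; decide whether this ideal is the whole ring.
Run Buchberger on G together with r (pairs among the g_i already reduce to 0 since G is a Gröbner basis):
g_1 = p + 1/13*q**2 - 1/39*q - 82/39, LT = p.
g_2 = q**3 - 11/3*q**2 - 236/9*q - 194/9, LT = q**3.
r = 8*q**2 + 2*q + 3, LT = q**2.

S(g_1,g_2): leading monomials are coprime, so the S-polynomial reduces to 0 (Buchberger's first criterion).
S(g_1,r): leading monomials are coprime, so the S-polynomial reduces to 0 (Buchberger's first criterion).
S(g_2,r): lcm = q**3. S = -47/12*q**2 - 1915/72*q - 194/9.
  leading term q**2: subtract (-47/96)·r from -47/12*q**2 - 1915/72*q - 194/9 → -3689/144*q - 5785/288
  leading term q: no divisor's leading term divides it; move -3689/144*q to the remainder.
  leading term 1: no divisor's leading term divides it; move -5785/288 to the remainder.
  remainder -3689/144*q - 5785/288 ≠ 0; add m_4 = -3689/144*q - 5785/288 to the basis.

S(g_1,m_4): leading monomials are coprime, so the S-polynomial reduces to 0 (Buchberger's first criterion).
S(g_2,m_4): lcm = q**3. S = -98513/22134*q**2 - 236/9*q - 194/9.
  leading term q**2: subtract (-98513/177072)·r from -98513/22134*q**2 - 236/9*q - 194/9 → -6669293/265608*q - 10564039/531216
  leading term q: subtract (13338586/13608721)·m_4 from -6669293/265608*q - 10564039/531216 → -21604437/108869768
  leading term 1: no divisor's leading term divides it; move -21604437/108869768 to the remainder.
  remainder -21604437/108869768 ≠ 0; add m_5 = -21604437/108869768 to the basis.

S(r,m_4): lcm = q**2. S = -7881/14756*q + 3/8.
  leading term q: subtract (283716/13608721)·m_4 from -7881/14756*q + 3/8 → 21604437/27217442
  leading term 1: subtract (-4)·m_5 from 21604437/27217442 → 0
  remainder 0.

S(g_1,m_5): leading monomials are coprime, so the S-polynomial reduces to 0 (Buchberger's first criterion).
S(g_2,m_5): leading monomials are coprime, so the S-polynomial reduces to 0 (Buchberger's first criterion).
S(r,m_5): leading monomials are coprime, so the S-polynomial reduces to 0 (Buchberger's first criterion).
S(m_4,m_5): leading monomials are coprime, so the S-polynomial reduces to 0 (Buchberger's first criterion).
Every S-polynomial of the final basis reduces to 0, so we have a Gröbner basis.
Inter-reduce: drop elements whose leading term is divisible by another's, tail-reduce, and make monic.
Reduced Gröbner basis: {1}.
The reduced Gröbner basis of I + (h) is {1}: the ideal is the whole ring, so the enlarged system has no common solution — adjoining h is inconsistent.

Adjoining 8*q**2 + 2*q + 3 makes the ideal the whole ring: the system is inconsistent.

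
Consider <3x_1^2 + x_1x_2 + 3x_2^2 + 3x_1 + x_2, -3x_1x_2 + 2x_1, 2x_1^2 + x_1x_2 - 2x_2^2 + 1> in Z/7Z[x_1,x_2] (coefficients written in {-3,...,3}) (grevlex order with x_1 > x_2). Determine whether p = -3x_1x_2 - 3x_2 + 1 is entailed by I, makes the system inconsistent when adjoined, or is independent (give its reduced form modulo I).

First compute the reduced Gröbner basis of I by Buchberger's algorithm.
f_1 = 3x_1^2 + x_1x_2 + 3x_2^2 + 3x_1 + x_2, LT = x_1^2.
f_2 = -3x_1x_2 + 2x_1, LT = x_1x_2.
f_3 = 2x_1^2 + x_1x_2 - 2x_2^2 + 1, LT = x_1^2.

S(f_1,f_2): lcm = x_1^2x_2. S = -2x_1x_2^2 + x_2^3 + 3x_1^2 + x_1x_2 - 2x_2^2.
  leading term x_1x_2^2: subtract (3x_2)·f_2 from -2x_1x_2^2 + x_2^3 + 3x_1^2 + x_1x_2 - 2x_2^2 → x_2^3 + 3x_1^2 + 2x_1x_2 - 2x_2^2
  leading term x_2^3: no divisor's leading term divides it; move x_2^3 to the remainder.
  leading term x_1^2: subtract (1)·f_1 from 3x_1^2 + 2x_1x_2 - 2x_2^2 → x_1x_2 + 2x_2^2 - 3x_1 - x_2
  leading term x_1x_2: subtract (2)·f_2 from x_1x_2 + 2x_2^2 - 3x_1 - x_2 → 2x_2^2 - x_2
  leading term x_2^2: no divisor's leading term divides it; move 2x_2^2 to the remainder.
  leading term x_2: no divisor's leading term divides it; move -x_2 to the remainder.
  remainder x_2^3 + 2x_2^2 - x_2 ≠ 0; add h_4 = x_2^3 + 2x_2^2 - x_2 to the basis.

S(f_1,f_3): lcm = x_1^2. S = x_1x_2 + 2x_2^2 + x_1 - 2x_2 + 3.
  leading term x_1x_2: subtract (2)·f_2 from x_1x_2 + 2x_2^2 + x_1 - 2x_2 + 3 → 2x_2^2 - 3x_1 - 2x_2 + 3
  leading term x_2^2: no divisor's leading term divides it; move 2x_2^2 to the remainder.
  leading term x_1: no divisor's leading term divides it; move -3x_1 to the remainder.
  leading term x_2: no divisor's leading term divides it; move -2x_2 to the remainder.
  leading term 1: no divisor's leading term divides it; move 3 to the remainder.
  remainder 2x_2^2 - 3x_1 - 2x_2 + 3 ≠ 0; add h_5 = 2x_2^2 - 3x_1 - 2x_2 + 3 to the basis.

S(f_2,f_3): lcm = x_1^2x_2. S = 3x_1x_2^2 + x_2^3 - 3x_1^2 + 3x_2.
  leading term x_1x_2^2: subtract (-x_2)·f_2 from 3x_1x_2^2 + x_2^3 - 3x_1^2 + 3x_2 → x_2^3 - 3x_1^2 + 2x_1x_2 + 3x_2
  leading term x_2^3: subtract (1)·h_4 from x_2^3 - 3x_1^2 + 2x_1x_2 + 3x_2 → -3x_1^2 + 2x_1x_2 - 2x_2^2 - 3x_2
  leading term x_1^2: subtract (-1)·f_1 from -3x_1^2 + 2x_1x_2 - 2x_2^2 - 3x_2 → 3x_1x_2 + x_2^2 + 3x_1 - 2x_2
  leading term x_1x_2: subtract (-1)·f_2 from 3x_1x_2 + x_2^2 + 3x_1 - 2x_2 → x_2^2 - 2x_1 - 2x_2
  leading term x_2^2: subtract (-3)·h_5 from x_2^2 - 2x_1 - 2x_2 → 3x_1 - x_2 + 2
  leading term x_1: no divisor's leading term divides it; move 3x_1 to the remainder.
  leading term x_2: no divisor's leading term divides it; move -x_2 to the remainder.
  leading term 1: no divisor's leading term divides it; move 2 to the remainder.
  remainder 3x_1 - x_2 + 2 ≠ 0; add h_6 = 3x_1 - x_2 + 2 to the basis.

S(f_2,h_5): lcm = x_1x_2^2. S = -2x_1^2 - 2x_1x_2 + 2x_1.
  leading term x_1^2: subtract (-3)·f_1 from -2x_1^2 - 2x_1x_2 + 2x_1 → x_1x_2 + 2x_2^2 - 3x_1 + 3x_2
  leading term x_1x_2: subtract (2)·f_2 from x_1x_2 + 2x_2^2 - 3x_1 + 3x_2 → 2x_2^2 + 3x_2
  leading term x_2^2: subtract (1)·h_5 from 2x_2^2 + 3x_2 → 3x_1 - 2x_2 - 3
  leading term x_1: subtract (1)·h_6 from 3x_1 - 2x_2 - 3 → -x_2 + 2
  leading term x_2: no divisor's leading term divides it; move -x_2 to the remainder.
  leading term 1: no divisor's leading term divides it; move 2 to the remainder.
  remainder -x_2 + 2 ≠ 0; add h_7 = -x_2 + 2 to the basis.

The other S-polynomials (S(f_1,h_4), S(f_2,h_4), S(f_3,h_4), S(f_1,h_5), S(f_3,h_5), S(h_4,h_5), S(f_1,h_6), S(f_2,h_6), S(f_3,h_6), S(h_4,h_6), S(h_5,h_6), S(f_1,h_7), S(f_2,h_7), S(f_3,h_7), S(h_4,h_7), S(h_5,h_7), S(h_6,h_7)) all reduce to 0 modulo the current basis, so we have a Gröbner basis.
Inter-reduce: drop elements whose leading term is divisible by another's, tail-reduce, and make monic.
Reduced Gröbner basis: {x_1, x_2 - 2}.
Label its elements g_1 = x_1, g_2 = x_2 - 2.

Reduce p = -3x_1x_2 - 3x_2 + 1 modulo G:
  leading term x_1x_2: subtract (-3x_2)·g_1 from -3x_1x_2 - 3x_2 + 1 → -3x_2 + 1
  leading term x_2: subtract (-3)·g_2 from -3x_2 + 1 → 2
  leading term 1: no divisor's leading term divides it; move 2 to the remainder.
  normal form = 2.
The normal form is nonzero, so p ∉ I. Since p minus its normal form lies in I, I + (p) = I + (r) where r = 2; decide whether this ideal is the whole ring.
Here r = 2 is a nonzero constant, hence a unit: 1 ∈ I + (p), the Gröbner basis of I + (p) is {1}, and the enlarged system has no common solution — adjoining p is inconsistent.

Adjoining -3x_1x_2 - 3x_2 + 1 makes the ideal the whole ring: the system is inconsistent.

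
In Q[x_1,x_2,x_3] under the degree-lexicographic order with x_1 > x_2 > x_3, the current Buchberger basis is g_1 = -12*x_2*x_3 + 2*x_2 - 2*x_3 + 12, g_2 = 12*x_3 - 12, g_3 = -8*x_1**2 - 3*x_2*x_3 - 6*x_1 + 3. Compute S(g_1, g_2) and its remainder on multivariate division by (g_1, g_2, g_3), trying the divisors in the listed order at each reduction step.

lcm(LM(g_1), LM(g_2)) = x_2*x_3.
S = (lcm/LT(g_1))·g_1 − (lcm/LT(g_2))·g_2 = 5/6*x_2 + 1/6*x_3 - 1.
Reduce S modulo (g_1, g_2, g_3) in that order:
  leading term x_2: no divisor's leading term divides it; move 5/6*x_2 to the remainder.
  leading term x_3: subtract (1/72)·g_2 from 1/6*x_3 - 1 → -5/6
  leading term 1: no divisor's leading term divides it; move -5/6 to the remainder.
The remainder 5/6*x_2 - 5/6 is nonzero, so it would be added as the next basis element.
An S-polynomial is built so that the two leading terms cancel; whether anything survives reduction is exactly the Gröbner-basis criterion.

S(g_1, g_2) = 5/6*x_2 + 1/6*x_3 - 1; remainder on division = 5/6*x_2 - 5/6.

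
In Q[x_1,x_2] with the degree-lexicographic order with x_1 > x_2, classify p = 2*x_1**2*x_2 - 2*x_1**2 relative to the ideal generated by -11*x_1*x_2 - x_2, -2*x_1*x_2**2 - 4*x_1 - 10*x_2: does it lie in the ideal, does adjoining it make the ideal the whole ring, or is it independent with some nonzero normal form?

First compute the reduced Gröbner basis of I by Buchberger's algorithm.
f_1 = -11*x_1*x_2 - x_2, LT = x_1*x_2.
f_2 = -2*x_1*x_2**2 - 4*x_1 - 10*x_2, LT = x_1*x_2**2.

S(f_1,f_2): lcm = x_1*x_2**2. S = 1/11*x_2**2 - 2*x_1 - 5*x_2.
  reduce S modulo (f_1, f_2):
  remainder 1/11*x_2**2 - 2*x_1 - 5*x_2 ≠ 0; add h_3 = 1/11*x_2**2 - 2*x_1 - 5*x_2 to the basis.

S(f_1,h_3): lcm = x_1*x_2**2. S = 22*x_1**2 + 55*x_1*x_2 + 1/11*x_2**2.
  reduce S modulo (f_1, f_2, h_3):
  remainder 22*x_1**2 + 2*x_1 ≠ 0; add h_4 = 22*x_1**2 + 2*x_1 to the basis.

The other S-polynomials (S(f_2,h_3), S(f_1,h_4), S(f_2,h_4), S(h_3,h_4)) all reduce to 0 modulo the current basis, so we have a Gröbner basis.
Inter-reduce: drop elements whose leading term is divisible by another's, tail-reduce, and make monic.
Reduced Gröbner basis: {x_1**2 + 1/11*x_1, x_1*x_2 + 1/11*x_2, x_2**2 - 22*x_1 - 55*x_2}.
Label its elements g_1 = x_1**2 + 1/11*x_1, g_2 = x_1*x_2 + 1/11*x_2, g_3 = x_2**2 - 22*x_1 - 55*x_2.

Reduce p = 2*x_1**2*x_2 - 2*x_1**2 modulo G:
  leading term x_1**2*x_2: subtract (2*x_2)·g_1 from 2*x_1**2*x_2 - 2*x_1**2 → -2*x_1**2 - 2/11*x_1*x_2
  leading term x_1**2: subtract (-2)·g_1 from -2*x_1**2 - 2/11*x_1*x_2 → -2/11*x_1*x_2 + 2/11*x_1
  leading term x_1*x_2: subtract (-2/11)·g_2 from -2/11*x_1*x_2 + 2/11*x_1 → 2/11*x_1 + 2/121*x_2
  leading term x_1: no divisor's leading term divides it; move 2/11*x_1 to the remainder.
  leading term x_2: no divisor's leading term divides it; move 2/121*x_2 to the remainder.
  normal form = 2/11*x_1 + 2/121*x_2.
The normal form is nonzero, so p ∉ I. Since p minus its normal form lies in I, I + (p) = I + (r) where r = 2/11*x_1 + 2/121*x_2; decide whether this ideal is the whole ring.
Run Buchberger on G together with r (pairs among the g_i already reduce to 0 since G is a Gröbner basis):
g_1 = x_1**2 + 1/11*x_1, LT = x_1**2.
g_2 = x_1*x_2 + 1/11*x_2, LT = x_1*x_2.
g_3 = x_2**2 - 22*x_1 - 55*x_2, LT = x_2**2.
r = 2/11*x_1 + 2/121*x_2, LT = x_1.

S(g_2,r): lcm = x_1*x_2. S = -1/11*x_2**2 + 1/11*x_2.
  reduce S modulo (g_1, g_2, g_3, r):
  remainder -52/11*x_2 ≠ 0; add m_5 = -52/11*x_2 to the basis.

The other S-polynomials (S(g_1,g_2), S(g_1,g_3), S(g_1,r), S(g_2,g_3), S(g_3,r), S(g_1,m_5), S(g_2,m_5), S(g_3,m_5), S(r,m_5)) all reduce to 0 modulo the current basis, so we have a Gröbner basis.
Inter-reduce: drop elements whose leading term is divisible by another's, tail-reduce, and make monic.
Reduced Gröbner basis: {x_1, x_2}.
The reduced Gröbner basis of I + (p) is {x_1, x_2} ≠ {1}, a proper ideal, so the enlarged system stays consistent: p is independent of I, with normal form 2/11*x_1 + 2/121*x_2.

2*x_1**2*x_2 - 2*x_1**2 is independent of I; its normal form modulo I is 2/11*x_1 + 2/121*x_2.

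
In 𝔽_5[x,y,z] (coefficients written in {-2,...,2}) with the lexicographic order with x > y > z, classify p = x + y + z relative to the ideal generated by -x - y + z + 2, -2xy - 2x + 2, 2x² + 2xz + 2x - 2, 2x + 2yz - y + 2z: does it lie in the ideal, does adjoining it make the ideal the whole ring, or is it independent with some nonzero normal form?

First compute the reduced Gröbner basis of I by Buchberger's algorithm.
f_1 = -x - y + z + 2, LT = x.
f_2 = -2xy - 2x + 2, LT = xy.
f_3 = 2x² + 2xz + 2x - 2, LT = x².
f_4 = 2x + 2yz - y + 2z, LT = x.

S(f_1,f_2): lcm = xy. S = -x + y² - yz - 2y + 1.
  leading term x: subtract (1)·f_1 from -x + y² - yz - 2y + 1 → y² - yz - y - z - 1
  leading term y²: no divisor's leading term divides it; move y² to the remainder.
  leading term yz: no divisor's leading term divides it; move -yz to the remainder.
  leading term y: no divisor's leading term divides it; move -y to the remainder.
  leading term z: no divisor's leading term divides it; move -z to the remainder.
  leading term 1: no divisor's leading term divides it; move -1 to the remainder.
  remainder y² - yz - y - z - 1 ≠ 0; add h_5 = y² - yz - y - z - 1 to the basis.

S(f_1,f_3): lcm = x². S = xy - 2xz + 2x + 1.
  leading term xy: subtract (-y)·f_1 from xy - 2xz + 2x + 1 → -2xz + 2x - y² + yz + 2y + 1
  leading term xz: subtract (2z)·f_1 from -2xz + 2x - y² + yz + 2y + 1 → 2x - y² - 2yz + 2y - 2z² + z + 1
  leading term x: subtract (-2)·f_1 from 2x - y² - 2yz + 2y - 2z² + z + 1 → -y² - 2yz - 2z² - 2z
  leading term y²: subtract (-1)·h_5 from -y² - 2yz - 2z² - 2z → 2yz - y - 2z² + 2z - 1
  leading term yz: no divisor's leading term divides it; move 2yz to the remainder.
  leading term y: no divisor's leading term divides it; move -y to the remainder.
  leading term z²: no divisor's leading term divides it; move -2z² to the remainder.
  leading term z: no divisor's leading term divides it; move 2z to the remainder.
  leading term 1: no divisor's leading term divides it; move -1 to the remainder.
  remainder 2yz - y - 2z² + 2z - 1 ≠ 0; add h_6 = 2yz - y - 2z² + 2z - 1 to the basis.

S(f_1,f_4): lcm = x. S = -yz - y - 2z - 2.
  leading term yz: subtract (2)·h_6 from -yz - y - 2z - 2 → y - z² - z
  leading term y: no divisor's leading term divides it; move y to the remainder.
  leading term z²: no divisor's leading term divides it; move -z² to the remainder.
  leading term z: no divisor's leading term divides it; move -z to the remainder.
  remainder y - z² - z ≠ 0; add h_7 = y - z² - z to the basis.

S(f_2,f_3): lcm = x²y. S = x² - xyz - xy - x + y.
  leading term x²: subtract (-x)·f_1 from x² - xyz - xy - x + y → -xyz - 2xy + xz + x + y
  leading term xyz: subtract (yz)·f_1 from -xyz - 2xy + xz + x + y → -2xy + xz + x + y²z - yz² - 2yz + y
  leading term xy: subtract (2y)·f_1 from -2xy + xz + x + y²z - yz² - 2yz + y → xz + x + y²z + 2y² - yz² + yz + 2y
  leading term xz: subtract (-z)·f_1 from xz + x + y²z + 2y² - yz² + yz + 2y → x + y²z + 2y² - yz² + 2y + z² + 2z
  leading term x: subtract (-1)·f_1 from x + y²z + 2y² - yz² + 2y + z² + 2z → y²z + 2y² - yz² + y + z² - 2z + 2
  leading term y²z: subtract (z)·h_5 from y²z + 2y² - yz² + y + z² - 2z + 2 → 2y² + yz + y + 2z² - z + 2
  leading term y²: subtract (2)·h_5 from 2y² + yz + y + 2z² - z + 2 → -2yz - 2y + 2z² + z - 1
  leading term yz: subtract (-1)·h_6 from -2yz - 2y + 2z² + z - 1 → 2y - 2z - 2
  leading term y: subtract (2)·h_7 from 2y - 2z - 2 → 2z² - 2
  leading term z²: no divisor's leading term divides it; move 2z² to the remainder.
  leading term 1: no divisor's leading term divides it; move -2 to the remainder.
  remainder 2z² - 2 ≠ 0; add h_8 = 2z² - 2 to the basis.

S(f_2,f_4): lcm = xy. S = x - y²z - 2y² - yz - 1.
  leading term x: subtract (-1)·f_1 from x - y²z - 2y² - yz - 1 → -y²z - 2y² - yz - y + z + 1
  leading term y²z: subtract (-z)·h_5 from -y²z - 2y² - yz - y + z + 1 → -2y² - yz² - 2yz - y - z² + 1
  leading term y²: subtract (-2)·h_5 from -2y² - yz² - 2yz - y - z² + 1 → -yz² + yz + 2y - z² - 2z - 1
  leading term yz²: subtract (2z)·h_6 from -yz² + yz + 2y - z² - 2z - 1 → -2yz + 2y - z³ - 1
  leading term yz: subtract (-1)·h_6 from -2yz + 2y - z³ - 1 → y - z³ - 2z² + 2z - 2
  leading term y: subtract (1)·h_7 from y - z³ - 2z² + 2z - 2 → -z³ - z² - 2z - 2
  leading term z³: subtract (2z)·h_8 from -z³ - z² - 2z - 2 → -z² + 2z - 2
  leading term z²: subtract (2)·h_8 from -z² + 2z - 2 → 2z + 2
  leading term z: no divisor's leading term divides it; move 2z to the remainder.
  leading term 1: no divisor's leading term divides it; move 2 to the remainder.
  remainder 2z + 2 ≠ 0; add h_9 = 2z + 2 to the basis.

The other S-polynomials (S(f_3,f_4), S(f_1,h_5), S(f_2,h_5), S(f_3,h_5), S(f_4,h_5), S(f_1,h_6), S(f_2,h_6), S(f_3,h_6), S(f_4,h_6), S(h_5,h_6), S(f_1,h_7), S(f_2,h_7), S(f_3,h_7), S(f_4,h_7), S(h_5,h_7), S(h_6,h_7), S(f_1,h_8), S(f_2,h_8), S(f_3,h_8), S(f_4,h_8), S(h_5,h_8), S(h_6,h_8), S(h_7,h_8), S(f_1,h_9), S(f_2,h_9), S(f_3,h_9), S(f_4,h_9), S(h_5,h_9), S(h_6,h_9), S(h_7,h_9), S(h_8,h_9)) all reduce to 0 modulo the current basis, so we have a Gröbner basis.
Inter-reduce: drop elements whose leading term is divisible by another's, tail-reduce, and make monic.
Reduced Gröbner basis: {x - 1, y, z + 1}.
Label its elements g_1 = x - 1, g_2 = y, g_3 = z + 1.

Reduce p = x + y + z modulo G:
  leading term x: subtract (1)·g_1 from x + y + z → y + z + 1
  leading term y: subtract (1)·g_2 from y + z + 1 → z + 1
  leading term z: subtract (1)·g_3 from z + 1 → 0
  normal form = 0.
Since the normal form is 0, p ∈ I.

x + y + z lies in I (it reduces to 0).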